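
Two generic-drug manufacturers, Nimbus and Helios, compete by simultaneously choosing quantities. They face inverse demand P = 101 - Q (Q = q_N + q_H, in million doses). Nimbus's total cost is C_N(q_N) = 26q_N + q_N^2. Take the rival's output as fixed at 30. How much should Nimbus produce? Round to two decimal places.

With the rival's output fixed at 30, Nimbus's profit is π_N = (101 - 30 - q_N)q_N - (26q_N + q_N²) = (71 - q_N)q_N - (26q_N + q_N²).
∂π_N/∂q_N = 45 - 4q_N = 0, so q_N = 45/4.

11.25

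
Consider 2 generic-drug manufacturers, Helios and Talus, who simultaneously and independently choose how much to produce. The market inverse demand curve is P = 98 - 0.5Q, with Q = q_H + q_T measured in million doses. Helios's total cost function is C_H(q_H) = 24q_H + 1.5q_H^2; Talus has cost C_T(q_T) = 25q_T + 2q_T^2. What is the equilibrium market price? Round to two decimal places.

Helios's profit: π_H = (98 - 0.5Q)q_H - (24q_H + (3/2)q_H²). Setting ∂π_H/∂q_H = 0: 74 - 4q_H - (1/2)(q_T) = 0.
Talus's first-order condition: 73 - 5q_T - (1/2)(q_H) = 0.
Best responses: q_H = (74 - (1/2)q_T)/4, q_T = (73 - (1/2)q_H)/5.
Solving the pair: q_H = 1334/79, q_T = 1020/79.
Total output Q = 29.7975, so price P = 98 - (1/2)·29.7975 = 83.1013.

83.10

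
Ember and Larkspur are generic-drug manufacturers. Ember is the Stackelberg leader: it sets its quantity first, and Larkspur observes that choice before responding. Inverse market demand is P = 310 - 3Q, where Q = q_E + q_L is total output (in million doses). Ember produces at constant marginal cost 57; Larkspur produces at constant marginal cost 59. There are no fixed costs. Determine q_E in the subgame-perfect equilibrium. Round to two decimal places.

42.50

Solve by backward induction. Given q_E, the follower Larkspur maximises π_L = (310 - 3q_E - 3q_L)q_L - 59q_L.
Setting the follower's marginal profit to zero, 251 - 3q_E - 6q_L = 0, i.e. q_L = (251 - 3q_E)/6.
The leader anticipates this reaction. Substituting into P = 310 - 3Q gives P = 369/2 - (3/2)q_E, so π_E = (369/2 - (3/2)q_E)q_E - 57q_E.
Maximising: ∂π_E/∂q_E = 255/2 - 3q_E = 0, giving q_E = 85/2.
Then q_L = (251 - 3·(85/2))/6 = 247/12.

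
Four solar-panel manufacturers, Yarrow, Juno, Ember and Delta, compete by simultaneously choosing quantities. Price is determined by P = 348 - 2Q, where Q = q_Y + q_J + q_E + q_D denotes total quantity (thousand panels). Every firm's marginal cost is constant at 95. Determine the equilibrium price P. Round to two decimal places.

Each firm earns π_i = (348 - 2Q)q_i - 95q_i.
Setting ∂π_i/∂q_i = 0 with rivals' quantities fixed: 253 - 4q_i - 2·Σ_{j≠i} q_j = 0.
By symmetry each firm produces the same amount; substituting Σ_{j≠i} q_j = 3q_i yields q_i = 253/10.
Total output Q = 506/5, so price P = 348 - 2·(506/5) = 728/5.

145.60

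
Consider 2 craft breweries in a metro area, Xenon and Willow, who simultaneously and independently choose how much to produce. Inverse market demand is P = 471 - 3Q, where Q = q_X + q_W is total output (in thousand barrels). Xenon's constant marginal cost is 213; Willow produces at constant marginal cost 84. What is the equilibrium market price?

256

Xenon's profit: π_X = (471 - 3Q)q_X - (213q_X). Setting ∂π_X/∂q_X = 0: 258 - 6q_X - 3(q_W) = 0.
Willow's profit: π_W = (471 - 3Q)q_W - (84q_W). Setting ∂π_W/∂q_W = 0: 387 - 6q_W - 3(q_X) = 0.
Rearranging gives the reaction functions q_X = (258 - 3q_W)/6 and q_W = (387 - 3q_X)/6.
Substituting one into the other gives q_X = 43/3 and q_W = 172/3.
Total output Q = 215/3, so price P = 471 - 3·(215/3) = 256.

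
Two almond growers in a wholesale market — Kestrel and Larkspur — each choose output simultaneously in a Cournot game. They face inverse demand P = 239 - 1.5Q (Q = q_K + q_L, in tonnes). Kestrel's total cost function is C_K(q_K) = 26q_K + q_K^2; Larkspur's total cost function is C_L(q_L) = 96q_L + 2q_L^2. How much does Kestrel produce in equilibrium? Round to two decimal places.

Kestrel's profit: π_K = (239 - 1.5Q)q_K - (26q_K + q_K²). Setting ∂π_K/∂q_K = 0: 213 - 5q_K - (3/2)(q_L) = 0.
Larkspur's first-order condition: 143 - 7q_L - (3/2)(q_K) = 0.
Best responses: q_K = (213 - (3/2)q_L)/5, q_L = (143 - (3/2)q_K)/7.
Solving the pair: q_K = 38.9771, q_L = 1582/131.

38.98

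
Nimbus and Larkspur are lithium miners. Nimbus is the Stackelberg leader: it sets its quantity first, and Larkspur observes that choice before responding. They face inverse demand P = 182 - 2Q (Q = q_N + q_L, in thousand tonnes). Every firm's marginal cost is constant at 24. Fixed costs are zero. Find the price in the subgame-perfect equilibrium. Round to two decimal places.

Solve by backward induction. Given q_N, the follower Larkspur maximises π_L = (182 - 2q_N - 2q_L)q_L - 24q_L.
∂π_L/∂q_L = 158 - 2q_N - 4q_L = 0 gives the reaction function q_L = (158 - 2q_N)/4.
Nimbus substitutes q_L(q_N) into its own profit: π_N = q_N(182 - 2q_N - (158 - 2q_N)/2) - 24q_N = (103 - q_N)q_N - 24q_N.
Maximising: ∂π_N/∂q_N = 79 - 2q_N = 0, giving q_N = 79/2.
Then q_L = (158 - 2·(79/2))/4 = 79/4.
Total output Q = 237/4, so price P = 182 - 2·(237/4) = 127/2.

63.50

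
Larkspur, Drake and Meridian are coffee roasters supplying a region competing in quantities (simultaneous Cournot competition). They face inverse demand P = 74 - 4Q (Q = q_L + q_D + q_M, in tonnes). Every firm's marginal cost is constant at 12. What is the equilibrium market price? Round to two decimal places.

27.50

Each firm earns π_i = (74 - 4Q)q_i - 12q_i.
Setting ∂π_i/∂q_i = 0 with rivals' quantities fixed: 62 - 8q_i - 4·Σ_{j≠i} q_j = 0.
With identical firms every q_j equals q_i, so Σ_{j≠i} q_j = 2q_i and 62 = 16q_i, giving q_i = 31/8.
Total output Q = 93/8, so price P = 74 - 4·(93/8) = 55/2.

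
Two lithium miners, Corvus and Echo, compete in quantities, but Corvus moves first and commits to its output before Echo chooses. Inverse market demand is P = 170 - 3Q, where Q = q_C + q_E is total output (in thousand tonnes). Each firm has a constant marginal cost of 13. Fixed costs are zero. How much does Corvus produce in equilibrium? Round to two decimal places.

The follower Echo best-responds to any q_C: π_E = (170 - 3Q)q_E - 13q_E.
Setting the follower's marginal profit to zero, 157 - 3q_C - 6q_E = 0, i.e. q_E = (157 - 3q_C)/6.
Corvus substitutes q_E(q_C) into its own profit: π_C = q_C(170 - 3q_C - (157 - 3q_C)/2) - 13q_C = (183/2 - (3/2)q_C)q_C - 13q_C.
The leader's first-order condition 157/2 - 3q_C = 0 yields q_C = 157/6.
Then q_E = (157 - 3·(157/6))/6 = 157/12.

26.17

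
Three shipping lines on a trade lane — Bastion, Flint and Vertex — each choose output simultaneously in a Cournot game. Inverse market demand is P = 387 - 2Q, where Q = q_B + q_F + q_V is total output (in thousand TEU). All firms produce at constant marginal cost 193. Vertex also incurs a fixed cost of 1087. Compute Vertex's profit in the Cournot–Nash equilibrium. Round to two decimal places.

89.13

A representative firm's profit is π_i = q_i(387 - 2Q) - 193q_i.
Setting ∂π_i/∂q_i = 0 with rivals' quantities fixed: 194 - 4q_i - 2·Σ_{j≠i} q_j = 0.
By symmetry each firm produces the same amount; substituting Σ_{j≠i} q_j = 2q_i yields q_i = 194/8 = 97/4.
Price P = 387 - 2·(291/4) = 483/2.
Vertex's profit: (483/2 - 193)·(97/4) - 1087 = 713/8.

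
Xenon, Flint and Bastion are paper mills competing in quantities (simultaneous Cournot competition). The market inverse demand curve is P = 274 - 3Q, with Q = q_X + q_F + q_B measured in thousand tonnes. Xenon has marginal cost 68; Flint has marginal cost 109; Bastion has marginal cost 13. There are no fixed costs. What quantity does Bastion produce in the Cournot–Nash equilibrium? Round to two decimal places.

34.33

Xenon's profit: π_X = (274 - 3Q)q_X - (68q_X). Setting ∂π_X/∂q_X = 0: 206 - 6q_X - 3(q_F + q_B) = 0.
Flint's profit: π_F = (274 - 3Q)q_F - (109q_F). Setting ∂π_F/∂q_F = 0: 165 - 6q_F - 3(q_X + q_B) = 0.
Bastion's profit: π_B = (274 - 3Q)q_B - (13q_B). Setting ∂π_B/∂q_B = 0: 261 - 6q_B - 3(q_X + q_F) = 0.
Adding the 3 conditions: 632 − 6Q − 6Q = 0, i.e. Q = 158/3.
Back-substituting: q_X = (206 − 158)/3 = 16, q_F = (165 − 158)/3 = 7/3, q_B = (261 − 158)/3 = 103/3.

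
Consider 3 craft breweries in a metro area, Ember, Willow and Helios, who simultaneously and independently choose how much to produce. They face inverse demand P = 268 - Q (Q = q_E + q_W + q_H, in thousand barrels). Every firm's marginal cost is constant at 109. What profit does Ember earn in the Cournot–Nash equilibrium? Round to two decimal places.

1580.06

Each firm earns π_i = (268 - Q)q_i - 109q_i.
First-order condition (treating rivals' output as given): 159 - 2q_i - Σ_{j≠i} q_j = 0.
By symmetry each firm produces the same amount; substituting Σ_{j≠i} q_j = 2q_i yields q_i = 159/4.
Price P = 268 - 477/4 = 595/4.
Ember's profit: (595/4 - 109)·(159/4) = 1580.0625.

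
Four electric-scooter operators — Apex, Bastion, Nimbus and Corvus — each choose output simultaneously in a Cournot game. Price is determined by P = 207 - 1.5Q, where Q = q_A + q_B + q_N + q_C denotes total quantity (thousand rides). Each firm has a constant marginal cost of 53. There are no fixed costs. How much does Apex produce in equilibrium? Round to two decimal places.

20.53

A representative firm's profit is π_i = q_i(207 - 1.5Q) - 53q_i.
First-order condition (treating rivals' output as given): 154 - 3q_i - (3/2)·Σ_{j≠i} q_j = 0.
With identical firms every q_j equals q_i, so Σ_{j≠i} q_j = 3q_i and 154 = (15/2)q_i, giving q_i = 308/15.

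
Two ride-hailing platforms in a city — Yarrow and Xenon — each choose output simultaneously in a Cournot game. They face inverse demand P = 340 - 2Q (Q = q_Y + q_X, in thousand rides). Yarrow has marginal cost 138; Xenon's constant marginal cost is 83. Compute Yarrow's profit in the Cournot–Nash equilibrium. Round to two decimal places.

Yarrow's profit: π_Y = (340 - 2Q)q_Y - (138q_Y). Setting ∂π_Y/∂q_Y = 0: 202 - 4q_Y - 2(q_X) = 0.
Xenon's first-order condition: 257 - 4q_X - 2(q_Y) = 0.
Best responses: q_Y = (202 - 2q_X)/4, q_X = (257 - 2q_Y)/4.
Substituting one into the other gives q_Y = 49/2 and q_X = 52.
Price P = 340 - 2·(153/2) = 187.
Yarrow's profit: (187 - 138)·(49/2) = 1200.5000.

1200.50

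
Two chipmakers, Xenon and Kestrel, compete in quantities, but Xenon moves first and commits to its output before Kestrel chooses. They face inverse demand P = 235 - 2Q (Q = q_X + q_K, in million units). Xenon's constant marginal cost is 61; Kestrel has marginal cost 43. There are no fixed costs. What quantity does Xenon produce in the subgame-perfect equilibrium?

The follower Kestrel best-responds to any q_X: π_K = (235 - 2Q)q_K - 43q_K.
Setting the follower's marginal profit to zero, 192 - 2q_X - 4q_K = 0, i.e. q_K = (192 - 2q_X)/4.
The leader anticipates this reaction. Substituting into P = 235 - 2Q gives P = 139 - q_X, so π_X = (139 - q_X)q_X - 61q_X.
Maximising: ∂π_X/∂q_X = 78 - 2q_X = 0, giving q_X = 39.
Then q_K = (192 - 2·39)/4 = 57/2.

39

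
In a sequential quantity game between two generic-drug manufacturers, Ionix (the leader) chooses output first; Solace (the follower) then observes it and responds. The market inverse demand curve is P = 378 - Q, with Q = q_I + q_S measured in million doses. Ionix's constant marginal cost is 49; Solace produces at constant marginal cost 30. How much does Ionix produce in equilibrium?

The follower Solace best-responds to any q_I: π_S = (378 - Q)q_S - 30q_S.
Setting the follower's marginal profit to zero, 348 - q_I - 2q_S = 0, i.e. q_S = (348 - q_I)/2.
The leader anticipates this reaction. Substituting into P = 378 - Q gives P = 204 - (1/2)q_I, so π_I = (204 - (1/2)q_I)q_I - 49q_I.
Leader FOC: 155 - q_I = 0, so q_I = 155.
Then q_S = (348 - 155)/2 = 193/2.

155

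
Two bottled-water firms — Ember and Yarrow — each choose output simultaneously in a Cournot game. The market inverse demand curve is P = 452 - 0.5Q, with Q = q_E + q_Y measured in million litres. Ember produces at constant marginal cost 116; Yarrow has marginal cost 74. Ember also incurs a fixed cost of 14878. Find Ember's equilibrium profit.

Ember's profit: π_E = (452 - 0.5Q)q_E - (116q_E). Setting ∂π_E/∂q_E = 0: 336 - q_E - (1/2)(q_Y) = 0.
Yarrow's first-order condition: 378 - q_Y - (1/2)(q_E) = 0.
Rearranging gives the reaction functions q_E = (336 - (1/2)q_Y) and q_Y = (378 - (1/2)q_E).
Solving the pair: q_E = 196, q_Y = 280.
Price P = 452 - (1/2)·476 = 214.
Ember's profit: (214 - 116)·196 - 14878 = 4330.

4330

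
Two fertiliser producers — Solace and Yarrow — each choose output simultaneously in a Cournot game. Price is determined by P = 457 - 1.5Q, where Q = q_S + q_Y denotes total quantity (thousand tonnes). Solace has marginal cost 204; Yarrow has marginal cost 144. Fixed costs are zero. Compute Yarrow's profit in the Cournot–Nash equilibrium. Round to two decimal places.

10305.85

Solace's profit: π_S = (457 - 1.5Q)q_S - (204q_S). Setting ∂π_S/∂q_S = 0: 253 - 3q_S - (3/2)(q_Y) = 0.
Yarrow's first-order condition: 313 - 3q_Y - (3/2)(q_S) = 0.
Best responses: q_S = (253 - (3/2)q_Y)/3, q_Y = (313 - (3/2)q_S)/3.
Solving the pair: q_S = 386/9, q_Y = 746/9.
Price P = 457 - (3/2)·(1132/9) = 805/3.
Yarrow's profit: (805/3 - 144)·(746/9) = 10305.8519.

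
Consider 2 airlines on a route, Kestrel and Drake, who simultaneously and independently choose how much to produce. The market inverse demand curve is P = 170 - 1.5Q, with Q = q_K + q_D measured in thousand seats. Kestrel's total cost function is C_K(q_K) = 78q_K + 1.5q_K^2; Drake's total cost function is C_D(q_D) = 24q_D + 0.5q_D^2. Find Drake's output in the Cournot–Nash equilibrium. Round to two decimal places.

33.93

Kestrel's profit: π_K = (170 - 1.5Q)q_K - (78q_K + (3/2)q_K²). Setting ∂π_K/∂q_K = 0: 92 - 6q_K - (3/2)(q_D) = 0.
Drake's first-order condition: 146 - 4q_D - (3/2)(q_K) = 0.
So q_K = (92 - (3/2)q_D)/6 and q_D = (146 - (3/2)q_K)/4.
Solving the pair: q_K = 596/87, q_D = 984/29.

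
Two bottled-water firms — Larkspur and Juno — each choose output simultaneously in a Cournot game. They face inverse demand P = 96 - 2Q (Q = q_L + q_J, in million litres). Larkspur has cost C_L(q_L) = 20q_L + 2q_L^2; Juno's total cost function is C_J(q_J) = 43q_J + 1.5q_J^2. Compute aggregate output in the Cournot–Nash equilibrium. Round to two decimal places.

Larkspur's profit: π_L = (96 - 2Q)q_L - (20q_L + 2q_L²). Setting ∂π_L/∂q_L = 0: 76 - 8q_L - 2(q_J) = 0.
Juno's first-order condition: 53 - 7q_J - 2(q_L) = 0.
Rearranging gives the reaction functions q_L = (76 - 2q_J)/8 and q_J = (53 - 2q_L)/7.
Substituting one into the other gives q_L = 213/26 and q_J = 68/13.
Total output Q = 213/26 + 68/13 = 349/26.

13.42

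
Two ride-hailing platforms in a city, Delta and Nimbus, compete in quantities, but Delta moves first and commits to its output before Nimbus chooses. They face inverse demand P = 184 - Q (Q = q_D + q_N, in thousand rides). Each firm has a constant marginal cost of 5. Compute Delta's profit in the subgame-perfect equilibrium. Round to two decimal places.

The follower Nimbus best-responds to any q_D: π_N = (184 - Q)q_N - 5q_N.
Setting the follower's marginal profit to zero, 179 - q_D - 2q_N = 0, i.e. q_N = (179 - q_D)/2.
The leader anticipates this reaction. Substituting into P = 184 - Q gives P = 189/2 - (1/2)q_D, so π_D = (189/2 - (1/2)q_D)q_D - 5q_D.
Leader FOC: 179/2 - q_D = 0, so q_D = 179/2.
Then q_N = (179 - 179/2)/2 = 179/4.
Price P = 184 - 537/4 = 199/4.
Delta's profit: (199/4 - 5)·(179/2) = 4005.1250.

4005.13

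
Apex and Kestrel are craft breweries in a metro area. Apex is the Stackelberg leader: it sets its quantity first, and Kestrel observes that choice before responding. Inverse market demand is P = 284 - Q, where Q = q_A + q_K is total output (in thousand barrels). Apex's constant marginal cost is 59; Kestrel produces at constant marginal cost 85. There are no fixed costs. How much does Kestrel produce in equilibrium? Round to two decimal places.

Solve by backward induction. Given q_A, the follower Kestrel maximises π_K = (284 - q_A - q_K)q_K - 85q_K.
∂π_K/∂q_K = 199 - q_A - 2q_K = 0 gives the reaction function q_K = (199 - q_A)/2.
Apex substitutes q_K(q_A) into its own profit: π_A = q_A(284 - q_A - (199 - q_A)/2) - 59q_A = (369/2 - (1/2)q_A)q_A - 59q_A.
The leader's first-order condition 251/2 - q_A = 0 yields q_A = 251/2.
Then q_K = (199 - 251/2)/2 = 147/4.

36.75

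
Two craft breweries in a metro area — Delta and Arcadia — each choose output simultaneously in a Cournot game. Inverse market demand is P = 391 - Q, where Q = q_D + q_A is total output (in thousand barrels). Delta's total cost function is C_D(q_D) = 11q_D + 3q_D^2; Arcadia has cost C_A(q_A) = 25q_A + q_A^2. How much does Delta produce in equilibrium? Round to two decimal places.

37.23

Delta's profit: π_D = (391 - Q)q_D - (11q_D + 3q_D²). Setting ∂π_D/∂q_D = 0: 380 - 8q_D - (q_A) = 0.
Arcadia's profit: π_A = (391 - Q)q_A - (25q_A + q_A²). Setting ∂π_A/∂q_A = 0: 366 - 4q_A - (q_D) = 0.
So q_D = (380 - q_A)/8 and q_A = (366 - q_D)/4.
Solving the pair: q_D = 1154/31, q_A = 82.1935.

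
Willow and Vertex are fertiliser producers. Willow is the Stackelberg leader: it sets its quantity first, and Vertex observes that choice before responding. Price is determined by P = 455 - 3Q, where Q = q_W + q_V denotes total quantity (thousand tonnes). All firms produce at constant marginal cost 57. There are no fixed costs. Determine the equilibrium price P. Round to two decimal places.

Solve by backward induction. Given q_W, the follower Vertex maximises π_V = (455 - 3q_W - 3q_V)q_V - 57q_V.
Follower FOC: 398 - 3q_W - 6q_V = 0, so q_V(q_W) = (398 - 3q_W)/6.
Willow substitutes q_V(q_W) into its own profit: π_W = q_W(455 - 3q_W - (398 - 3q_W)/2) - 57q_W = (256 - (3/2)q_W)q_W - 57q_W.
Leader FOC: 199 - 3q_W = 0, so q_W = 199/3.
Then q_V = (398 - 3·(199/3))/6 = 199/6.
Total output Q = 199/2, so price P = 455 - 3·(199/2) = 313/2.

156.50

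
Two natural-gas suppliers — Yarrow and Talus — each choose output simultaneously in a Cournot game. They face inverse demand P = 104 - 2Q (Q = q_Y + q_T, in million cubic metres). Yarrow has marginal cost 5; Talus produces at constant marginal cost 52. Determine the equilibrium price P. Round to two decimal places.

Yarrow's profit: π_Y = (104 - 2Q)q_Y - (5q_Y). Setting ∂π_Y/∂q_Y = 0: 99 - 4q_Y - 2(q_T) = 0.
Talus's first-order condition: 52 - 4q_T - 2(q_Y) = 0.
Best responses: q_Y = (99 - 2q_T)/4, q_T = (52 - 2q_Y)/4.
Solving the pair: q_Y = 73/3, q_T = 5/6.
Total output Q = 151/6, so price P = 104 - 2·(151/6) = 161/3.

53.67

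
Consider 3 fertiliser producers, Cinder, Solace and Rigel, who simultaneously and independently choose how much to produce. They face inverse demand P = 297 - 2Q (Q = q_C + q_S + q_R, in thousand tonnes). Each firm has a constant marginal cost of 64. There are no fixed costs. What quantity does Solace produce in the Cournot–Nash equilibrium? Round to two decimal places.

29.13

Each firm earns π_i = (297 - 2Q)q_i - 64q_i.
First-order condition (treating rivals' output as given): 233 - 4q_i - 2·Σ_{j≠i} q_j = 0.
By symmetry each firm produces the same amount; substituting Σ_{j≠i} q_j = 2q_i yields q_i = 233/8.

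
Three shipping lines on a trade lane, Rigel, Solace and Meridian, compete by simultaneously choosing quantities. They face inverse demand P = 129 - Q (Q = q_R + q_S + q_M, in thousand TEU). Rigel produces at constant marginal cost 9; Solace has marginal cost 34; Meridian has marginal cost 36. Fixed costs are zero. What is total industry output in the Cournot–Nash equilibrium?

77

Rigel's profit: π_R = (129 - Q)q_R - (9q_R). Setting ∂π_R/∂q_R = 0: 120 - 2q_R - (q_S + q_M) = 0.
Solace's profit: π_S = (129 - Q)q_S - (34q_S). Setting ∂π_S/∂q_S = 0: 95 - 2q_S - (q_R + q_M) = 0.
Meridian's profit: π_M = (129 - Q)q_M - (36q_M). Setting ∂π_M/∂q_M = 0: 93 - 2q_M - (q_R + q_S) = 0.
Adding the 3 first-order conditions: 308 − 4Q = 0, so Q = 77.
Back-substituting: q_R = (120 − 77) = 43, q_S = (95 − 77) = 18, q_M = (93 − 77) = 16.
Total output Q = 43 + 18 + 16 = 77.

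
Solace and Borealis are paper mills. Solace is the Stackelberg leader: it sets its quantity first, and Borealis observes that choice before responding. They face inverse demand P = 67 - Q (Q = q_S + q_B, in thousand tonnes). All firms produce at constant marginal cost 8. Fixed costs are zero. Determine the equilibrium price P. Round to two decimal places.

22.75

The follower Borealis best-responds to any q_S: π_B = (67 - Q)q_B - 8q_B.
Setting the follower's marginal profit to zero, 59 - q_S - 2q_B = 0, i.e. q_B = (59 - q_S)/2.
Solace substitutes q_B(q_S) into its own profit: π_S = q_S(67 - q_S - (59 - q_S)/2) - 8q_S = (75/2 - (1/2)q_S)q_S - 8q_S.
Leader FOC: 59/2 - q_S = 0, so q_S = 59/2.
Then q_B = (59 - 59/2)/2 = 59/4.
Total output Q = 177/4, so price P = 67 - 177/4 = 91/4.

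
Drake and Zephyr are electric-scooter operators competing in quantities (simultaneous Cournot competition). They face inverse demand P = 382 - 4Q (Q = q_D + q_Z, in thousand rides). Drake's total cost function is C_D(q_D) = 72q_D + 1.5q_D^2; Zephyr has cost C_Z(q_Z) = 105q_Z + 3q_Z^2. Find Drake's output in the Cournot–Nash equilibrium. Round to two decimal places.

Drake's profit: π_D = (382 - 4Q)q_D - (72q_D + (3/2)q_D²). Setting ∂π_D/∂q_D = 0: 310 - 11q_D - 4(q_Z) = 0.
Zephyr's profit: π_Z = (382 - 4Q)q_Z - (105q_Z + 3q_Z²). Setting ∂π_Z/∂q_Z = 0: 277 - 14q_Z - 4(q_D) = 0.
So q_D = (310 - 4q_Z)/11 and q_Z = (277 - 4q_D)/14.
Solving the pair: q_D = 1616/69, q_Z = 1807/138.

23.42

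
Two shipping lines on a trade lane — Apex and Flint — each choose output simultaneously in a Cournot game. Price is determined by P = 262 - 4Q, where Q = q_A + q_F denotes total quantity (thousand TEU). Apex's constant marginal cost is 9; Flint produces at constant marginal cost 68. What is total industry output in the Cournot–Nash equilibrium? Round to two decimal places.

37.25

Apex's profit: π_A = (262 - 4Q)q_A - (9q_A). Setting ∂π_A/∂q_A = 0: 253 - 8q_A - 4(q_F) = 0.
Flint's profit: π_F = (262 - 4Q)q_F - (68q_F). Setting ∂π_F/∂q_F = 0: 194 - 8q_F - 4(q_A) = 0.
Best responses: q_A = (253 - 4q_F)/8, q_F = (194 - 4q_A)/8.
Substituting one into the other gives q_A = 26 and q_F = 45/4.
Total output Q = 26 + 45/4 = 149/4.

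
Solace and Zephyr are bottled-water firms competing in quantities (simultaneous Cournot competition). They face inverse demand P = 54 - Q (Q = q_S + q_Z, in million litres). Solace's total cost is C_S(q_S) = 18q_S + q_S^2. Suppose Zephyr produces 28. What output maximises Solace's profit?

2

With the rival's output fixed at 28, Solace's profit is π_S = (54 - 28 - q_S)q_S - (18q_S + q_S²) = (26 - q_S)q_S - (18q_S + q_S²).
∂π_S/∂q_S = 8 - 4q_S = 0, so q_S = 2.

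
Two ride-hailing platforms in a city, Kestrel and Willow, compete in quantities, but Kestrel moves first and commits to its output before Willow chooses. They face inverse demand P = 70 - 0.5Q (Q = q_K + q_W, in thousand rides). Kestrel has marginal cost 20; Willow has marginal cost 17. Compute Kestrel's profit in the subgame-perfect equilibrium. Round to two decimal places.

The follower Willow best-responds to any q_K: π_W = (70 - 0.5Q)q_W - 17q_W.
Follower FOC: 53 - (1/2)q_K - q_W = 0, so q_W(q_K) = (53 - (1/2)q_K).
Kestrel substitutes q_W(q_K) into its own profit: π_K = q_K(70 - (1/2)q_K - (53 - (1/2)q_K)/2) - 20q_K = (87/2 - (1/4)q_K)q_K - 20q_K.
Leader FOC: 47/2 - (1/2)q_K = 0, so q_K = 47.
Then q_W = (53 - (1/2)·47) = 59/2.
Price P = 70 - (1/2)·(153/2) = 127/4.
Kestrel's profit: (127/4 - 20)·47 = 552.2500.

552.25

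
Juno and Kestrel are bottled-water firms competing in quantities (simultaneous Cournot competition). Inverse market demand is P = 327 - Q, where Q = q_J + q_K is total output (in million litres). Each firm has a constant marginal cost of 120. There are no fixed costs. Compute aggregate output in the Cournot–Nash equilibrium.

138

Each firm earns π_i = (327 - Q)q_i - 120q_i.
First-order condition (treating rivals' output as given): 207 - 2q_i - q_j = 0.
With identical firms every q_j equals q_i, so q_j = q_i and 207 = 3q_i, giving q_i = 69.
Total output Q = 69 + 69 = 138.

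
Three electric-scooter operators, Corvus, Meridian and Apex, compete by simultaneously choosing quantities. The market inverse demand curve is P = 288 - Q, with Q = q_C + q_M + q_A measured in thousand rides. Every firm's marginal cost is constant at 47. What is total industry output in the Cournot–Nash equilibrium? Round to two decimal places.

180.75

A representative firm's profit is π_i = q_i(288 - Q) - 47q_i.
Setting ∂π_i/∂q_i = 0 with rivals' quantities fixed: 241 - 2q_i - Σ_{j≠i} q_j = 0.
With identical firms every q_j equals q_i, so Σ_{j≠i} q_j = 2q_i and 241 = 4q_i, giving q_i = 241/4.
Total output Q = 241/4 + 241/4 + 241/4 = 723/4.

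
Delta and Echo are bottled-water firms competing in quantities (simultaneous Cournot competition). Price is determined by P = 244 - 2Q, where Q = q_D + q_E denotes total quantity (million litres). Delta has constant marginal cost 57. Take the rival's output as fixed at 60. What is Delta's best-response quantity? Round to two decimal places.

16.75

With the rival's output fixed at 60, Delta's profit is π_D = (244 - 2·60 - 2q_D)q_D - (57q_D) = (124 - 2q_D)q_D - (57q_D).
∂π_D/∂q_D = 67 - 4q_D = 0, so q_D = 67/4.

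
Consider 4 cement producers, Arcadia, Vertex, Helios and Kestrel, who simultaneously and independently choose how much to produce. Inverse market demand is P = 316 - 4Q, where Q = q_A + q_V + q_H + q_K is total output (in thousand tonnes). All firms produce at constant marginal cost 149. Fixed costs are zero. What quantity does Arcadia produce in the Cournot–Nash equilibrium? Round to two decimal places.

Each firm earns π_i = (316 - 4Q)q_i - 149q_i.
Setting ∂π_i/∂q_i = 0 with rivals' quantities fixed: 167 - 8q_i - 4·Σ_{j≠i} q_j = 0.
By symmetry each firm produces the same amount; substituting Σ_{j≠i} q_j = 3q_i yields q_i = 167/20.

8.35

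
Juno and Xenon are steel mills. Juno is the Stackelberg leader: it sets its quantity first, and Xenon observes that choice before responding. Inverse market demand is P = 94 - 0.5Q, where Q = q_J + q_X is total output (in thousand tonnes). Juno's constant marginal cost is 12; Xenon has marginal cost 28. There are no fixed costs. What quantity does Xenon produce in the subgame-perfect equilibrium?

Solve by backward induction. Given q_J, the follower Xenon maximises π_X = (94 - (1/2)q_J - (1/2)q_X)q_X - 28q_X.
Setting the follower's marginal profit to zero, 66 - (1/2)q_J - q_X = 0, i.e. q_X = (66 - (1/2)q_J).
The leader anticipates this reaction. Substituting into P = 94 - 0.5Q gives P = 61 - (1/4)q_J, so π_J = (61 - (1/4)q_J)q_J - 12q_J.
The leader's first-order condition 49 - (1/2)q_J = 0 yields q_J = 98.
Then q_X = (66 - (1/2)·98) = 17.

17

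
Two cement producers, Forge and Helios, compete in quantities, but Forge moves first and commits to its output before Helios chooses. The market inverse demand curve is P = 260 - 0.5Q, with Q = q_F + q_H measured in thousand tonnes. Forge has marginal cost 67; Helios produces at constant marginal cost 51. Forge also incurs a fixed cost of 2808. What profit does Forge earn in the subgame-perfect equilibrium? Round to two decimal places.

5024.25

Solve by backward induction. Given q_F, the follower Helios maximises π_H = (260 - (1/2)q_F - (1/2)q_H)q_H - 51q_H.
Follower FOC: 209 - (1/2)q_F - q_H = 0, so q_H(q_F) = (209 - (1/2)q_F).
Forge substitutes q_H(q_F) into its own profit: π_F = q_F(260 - (1/2)q_F - (209 - (1/2)q_F)/2) - 67q_F = (311/2 - (1/4)q_F)q_F - 67q_F.
The leader's first-order condition 177/2 - (1/2)q_F = 0 yields q_F = 177.
Then q_H = (209 - (1/2)·177) = 241/2.
Price P = 260 - (1/2)·(595/2) = 445/4.
Forge's profit: (445/4 - 67)·177 - 2808 = 5024.2500.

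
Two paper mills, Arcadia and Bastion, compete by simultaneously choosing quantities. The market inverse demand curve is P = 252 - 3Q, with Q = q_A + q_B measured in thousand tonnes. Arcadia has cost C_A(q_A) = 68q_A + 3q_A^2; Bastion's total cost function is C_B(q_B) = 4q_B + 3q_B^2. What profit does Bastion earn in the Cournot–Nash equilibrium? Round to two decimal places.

1934.41

Arcadia's profit: π_A = (252 - 3Q)q_A - (68q_A + 3q_A²). Setting ∂π_A/∂q_A = 0: 184 - 12q_A - 3(q_B) = 0.
Bastion's first-order condition: 248 - 12q_B - 3(q_A) = 0.
Best responses: q_A = (184 - 3q_B)/12, q_B = (248 - 3q_A)/12.
Solving the pair: q_A = 488/45, q_B = 808/45.
Price P = 252 - 3·(144/5) = 828/5.
Bastion's profit: (828/5)·(808/45) - 4·(808/45) - 3(808/45)² = 1934.4119.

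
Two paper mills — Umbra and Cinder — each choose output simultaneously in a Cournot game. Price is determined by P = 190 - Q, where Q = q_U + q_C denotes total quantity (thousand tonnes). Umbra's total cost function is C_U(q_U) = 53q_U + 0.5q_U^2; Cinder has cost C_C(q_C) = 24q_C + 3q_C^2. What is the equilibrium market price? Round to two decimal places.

133.87

Umbra's profit: π_U = (190 - Q)q_U - (53q_U + (1/2)q_U²). Setting ∂π_U/∂q_U = 0: 137 - 3q_U - (q_C) = 0.
Cinder's first-order condition: 166 - 8q_C - (q_U) = 0.
Rearranging gives the reaction functions q_U = (137 - q_C)/3 and q_C = (166 - q_U)/8.
Substituting one into the other gives q_U = 930/23 and q_C = 361/23.
Total output Q = 1291/23, so price P = 190 - 1291/23 = 133.8696.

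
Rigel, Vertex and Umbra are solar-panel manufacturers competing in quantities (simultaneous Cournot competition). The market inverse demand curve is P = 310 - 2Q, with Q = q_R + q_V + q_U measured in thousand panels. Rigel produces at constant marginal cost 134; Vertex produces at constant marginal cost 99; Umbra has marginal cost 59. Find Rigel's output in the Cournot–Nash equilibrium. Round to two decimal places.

Rigel's profit: π_R = (310 - 2Q)q_R - (134q_R). Setting ∂π_R/∂q_R = 0: 176 - 4q_R - 2(q_V + q_U) = 0.
Vertex's profit: π_V = (310 - 2Q)q_V - (99q_V). Setting ∂π_V/∂q_V = 0: 211 - 4q_V - 2(q_R + q_U) = 0.
Umbra's first-order condition: 251 - 4q_U - 2(q_R + q_V) = 0.
Adding the 3 first-order conditions: 638 − 8Q = 0, so Q = 319/4.
Back-substituting: q_R = (176 − 319/2)/2 = 33/4, q_V = (211 − 319/2)/2 = 103/4, q_U = (251 − 319/2)/2 = 183/4.

8.25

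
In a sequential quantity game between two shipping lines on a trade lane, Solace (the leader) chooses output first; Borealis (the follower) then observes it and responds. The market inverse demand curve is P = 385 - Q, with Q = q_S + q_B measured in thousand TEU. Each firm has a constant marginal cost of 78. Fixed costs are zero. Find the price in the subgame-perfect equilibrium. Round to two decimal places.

154.75

Solve by backward induction. Given q_S, the follower Borealis maximises π_B = (385 - q_S - q_B)q_B - 78q_B.
∂π_B/∂q_B = 307 - q_S - 2q_B = 0 gives the reaction function q_B = (307 - q_S)/2.
Solace substitutes q_B(q_S) into its own profit: π_S = q_S(385 - q_S - (307 - q_S)/2) - 78q_S = (463/2 - (1/2)q_S)q_S - 78q_S.
Leader FOC: 307/2 - q_S = 0, so q_S = 307/2.
Then q_B = (307 - 307/2)/2 = 307/4.
Total output Q = 921/4, so price P = 385 - 921/4 = 619/4.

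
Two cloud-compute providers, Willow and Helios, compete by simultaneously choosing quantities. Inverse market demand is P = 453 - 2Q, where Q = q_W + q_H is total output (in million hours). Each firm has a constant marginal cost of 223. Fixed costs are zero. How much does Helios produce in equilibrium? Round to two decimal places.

A representative firm's profit is π_i = q_i(453 - 2Q) - 223q_i.
First-order condition (treating rivals' output as given): 230 - 4q_i - 2q_j = 0.
By symmetry each firm produces the same amount; substituting q_j = q_i yields q_i = 230/6 = 115/3.

38.33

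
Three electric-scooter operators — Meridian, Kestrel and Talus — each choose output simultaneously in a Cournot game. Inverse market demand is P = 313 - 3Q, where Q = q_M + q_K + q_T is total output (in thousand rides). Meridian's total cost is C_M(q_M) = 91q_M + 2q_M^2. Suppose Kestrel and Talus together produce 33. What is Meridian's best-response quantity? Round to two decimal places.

12.30

With rivals' combined output fixed at 33, Meridian's profit is π_M = (313 - 3·33 - 3q_M)q_M - (91q_M + 2q_M²) = (214 - 3q_M)q_M - (91q_M + 2q_M²).
∂π_M/∂q_M = 123 - 10q_M = 0, so q_M = 123/10.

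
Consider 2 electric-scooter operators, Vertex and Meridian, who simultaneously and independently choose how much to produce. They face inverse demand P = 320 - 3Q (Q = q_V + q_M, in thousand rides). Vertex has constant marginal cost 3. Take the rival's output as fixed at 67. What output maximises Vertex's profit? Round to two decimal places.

19.33

With the rival's output fixed at 67, Vertex's profit is π_V = (320 - 3·67 - 3q_V)q_V - (3q_V) = (119 - 3q_V)q_V - (3q_V).
∂π_V/∂q_V = 116 - 6q_V = 0, so q_V = 58/3.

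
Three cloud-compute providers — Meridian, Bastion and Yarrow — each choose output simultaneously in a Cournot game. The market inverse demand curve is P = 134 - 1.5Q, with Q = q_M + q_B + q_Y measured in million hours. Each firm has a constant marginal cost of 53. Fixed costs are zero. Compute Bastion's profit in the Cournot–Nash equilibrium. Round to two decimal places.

Each firm earns π_i = (134 - 1.5Q)q_i - 53q_i.
Setting ∂π_i/∂q_i = 0 with rivals' quantities fixed: 81 - 3q_i - (3/2)·Σ_{j≠i} q_j = 0.
By symmetry each firm produces the same amount; substituting Σ_{j≠i} q_j = 2q_i yields q_i = 81/6 = 27/2.
Price P = 134 - (3/2)·(81/2) = 293/4.
Bastion's profit: (293/4 - 53)·(27/2) = 273.3750.

273.38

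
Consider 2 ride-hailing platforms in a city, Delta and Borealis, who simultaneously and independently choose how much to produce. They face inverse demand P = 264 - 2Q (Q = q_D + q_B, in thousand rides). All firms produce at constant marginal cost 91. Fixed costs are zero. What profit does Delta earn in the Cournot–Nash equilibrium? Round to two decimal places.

A representative firm's profit is π_i = q_i(264 - 2Q) - 91q_i.
Setting ∂π_i/∂q_i = 0 with rivals' quantities fixed: 173 - 4q_i - 2q_j = 0.
With identical firms every q_j equals q_i, so q_j = q_i and 173 = 6q_i, giving q_i = 173/6.
Price P = 264 - 2·(173/3) = 446/3.
Delta's profit: (446/3 - 91)·(173/6) = 1662.7222.

1662.72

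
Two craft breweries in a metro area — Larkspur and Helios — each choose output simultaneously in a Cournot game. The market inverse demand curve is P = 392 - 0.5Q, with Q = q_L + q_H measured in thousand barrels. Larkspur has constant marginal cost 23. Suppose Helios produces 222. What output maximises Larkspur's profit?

258

With the rival's output fixed at 222, Larkspur's profit is π_L = (392 - (1/2)·222 - (1/2)q_L)q_L - (23q_L) = (281 - (1/2)q_L)q_L - (23q_L).
∂π_L/∂q_L = 258 - q_L = 0, so q_L = 258.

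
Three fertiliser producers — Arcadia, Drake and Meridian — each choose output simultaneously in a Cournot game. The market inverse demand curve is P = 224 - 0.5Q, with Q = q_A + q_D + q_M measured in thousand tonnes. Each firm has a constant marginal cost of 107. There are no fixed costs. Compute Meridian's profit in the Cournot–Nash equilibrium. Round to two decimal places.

1711.13

Each firm earns π_i = (224 - 0.5Q)q_i - 107q_i.
Setting ∂π_i/∂q_i = 0 with rivals' quantities fixed: 117 - q_i - (1/2)·Σ_{j≠i} q_j = 0.
By symmetry each firm produces the same amount; substituting Σ_{j≠i} q_j = 2q_i yields q_i = 117/2.
Price P = 224 - (1/2)·(351/2) = 545/4.
Meridian's profit: (545/4 - 107)·(117/2) = 1711.1250.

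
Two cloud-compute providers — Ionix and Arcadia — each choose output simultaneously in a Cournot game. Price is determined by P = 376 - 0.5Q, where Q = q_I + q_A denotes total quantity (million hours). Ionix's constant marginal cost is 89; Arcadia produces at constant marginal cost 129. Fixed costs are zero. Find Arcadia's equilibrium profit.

9522

Ionix's profit: π_I = (376 - 0.5Q)q_I - (89q_I). Setting ∂π_I/∂q_I = 0: 287 - q_I - (1/2)(q_A) = 0.
Arcadia's first-order condition: 247 - q_A - (1/2)(q_I) = 0.
So q_I = (287 - (1/2)q_A) and q_A = (247 - (1/2)q_I).
Substituting one into the other gives q_I = 218 and q_A = 138.
Price P = 376 - (1/2)·356 = 198.
Arcadia's profit: (198 - 129)·138 = 9522.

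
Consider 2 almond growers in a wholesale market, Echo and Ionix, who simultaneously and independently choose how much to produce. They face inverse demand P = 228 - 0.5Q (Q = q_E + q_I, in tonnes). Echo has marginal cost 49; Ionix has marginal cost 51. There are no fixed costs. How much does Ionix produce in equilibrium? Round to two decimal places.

Echo's profit: π_E = (228 - 0.5Q)q_E - (49q_E). Setting ∂π_E/∂q_E = 0: 179 - q_E - (1/2)(q_I) = 0.
Ionix's first-order condition: 177 - q_I - (1/2)(q_E) = 0.
Best responses: q_E = (179 - (1/2)q_I), q_I = (177 - (1/2)q_E).
Substituting one into the other gives q_E = 362/3 and q_I = 350/3.

116.67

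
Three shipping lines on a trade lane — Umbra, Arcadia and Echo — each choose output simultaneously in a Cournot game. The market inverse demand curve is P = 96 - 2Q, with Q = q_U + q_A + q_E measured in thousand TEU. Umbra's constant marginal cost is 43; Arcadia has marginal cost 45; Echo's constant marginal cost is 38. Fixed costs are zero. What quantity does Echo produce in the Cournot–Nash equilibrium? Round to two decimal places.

Umbra's profit: π_U = (96 - 2Q)q_U - (43q_U). Setting ∂π_U/∂q_U = 0: 53 - 4q_U - 2(q_A + q_E) = 0.
Arcadia's first-order condition: 51 - 4q_A - 2(q_U + q_E) = 0.
Echo's first-order condition: 58 - 4q_E - 2(q_U + q_A) = 0.
Adding the 3 conditions: 162 − 4Q − 4Q = 0, i.e. Q = 81/4.
Back-substituting: q_U = (53 − 81/2)/2 = 25/4, q_A = (51 − 81/2)/2 = 21/4, q_E = (58 − 81/2)/2 = 35/4.

8.75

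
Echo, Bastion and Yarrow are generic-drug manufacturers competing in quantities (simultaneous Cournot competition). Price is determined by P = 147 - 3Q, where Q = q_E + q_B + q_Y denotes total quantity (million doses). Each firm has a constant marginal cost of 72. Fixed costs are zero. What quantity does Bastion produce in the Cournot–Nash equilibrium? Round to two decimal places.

6.25

Each firm earns π_i = (147 - 3Q)q_i - 72q_i.
Setting ∂π_i/∂q_i = 0 with rivals' quantities fixed: 75 - 6q_i - 3·Σ_{j≠i} q_j = 0.
By symmetry each firm produces the same amount; substituting Σ_{j≠i} q_j = 2q_i yields q_i = 75/12 = 25/4.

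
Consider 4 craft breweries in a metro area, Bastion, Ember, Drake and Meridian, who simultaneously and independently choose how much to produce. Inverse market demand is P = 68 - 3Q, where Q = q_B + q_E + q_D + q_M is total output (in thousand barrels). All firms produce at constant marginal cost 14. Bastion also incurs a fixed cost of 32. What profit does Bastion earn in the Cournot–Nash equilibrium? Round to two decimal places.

A representative firm's profit is π_i = q_i(68 - 3Q) - 14q_i.
Setting ∂π_i/∂q_i = 0 with rivals' quantities fixed: 54 - 6q_i - 3·Σ_{j≠i} q_j = 0.
With identical firms every q_j equals q_i, so Σ_{j≠i} q_j = 3q_i and 54 = 15q_i, giving q_i = 18/5.
Price P = 68 - 3·(72/5) = 124/5.
Bastion's profit: (124/5 - 14)·(18/5) - 32 = 172/25.

6.88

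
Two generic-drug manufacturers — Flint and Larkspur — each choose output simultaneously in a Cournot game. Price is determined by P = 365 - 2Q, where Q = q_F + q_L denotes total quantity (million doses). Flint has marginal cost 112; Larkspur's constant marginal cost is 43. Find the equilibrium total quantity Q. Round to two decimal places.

95.83

Flint's profit: π_F = (365 - 2Q)q_F - (112q_F). Setting ∂π_F/∂q_F = 0: 253 - 4q_F - 2(q_L) = 0.
Larkspur's first-order condition: 322 - 4q_L - 2(q_F) = 0.
Best responses: q_F = (253 - 2q_L)/4, q_L = (322 - 2q_F)/4.
Substituting one into the other gives q_F = 92/3 and q_L = 391/6.
Total output Q = 92/3 + 391/6 = 575/6.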